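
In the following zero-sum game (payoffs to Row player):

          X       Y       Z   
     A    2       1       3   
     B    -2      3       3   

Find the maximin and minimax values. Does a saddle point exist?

Maximin = 1, Minimax = 2, Saddle: False

Work:
Row minimums: [1, -2] → maximin = 1
Column maximums: [2, 3, 3] → minimax = 2
No saddle point (maximin ≠ minimax). Mixed strategy needed.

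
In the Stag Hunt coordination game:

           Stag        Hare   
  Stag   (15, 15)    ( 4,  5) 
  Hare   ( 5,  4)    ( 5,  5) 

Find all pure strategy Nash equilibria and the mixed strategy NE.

Pure NE: (Stag, Stag) and (Hare, Hare); Mixed NE: p = 0.0909, q = 0.0909

Work:
Check pure NE:
(Stag, Stag): (15, 15) - no unilateral deviation beneficial
(Hare, Hare): (5, 5) - no unilateral deviation beneficial
Mixed NE: P1 plays Stag with p = 0.0909, P2 plays Stag with q = 0.0909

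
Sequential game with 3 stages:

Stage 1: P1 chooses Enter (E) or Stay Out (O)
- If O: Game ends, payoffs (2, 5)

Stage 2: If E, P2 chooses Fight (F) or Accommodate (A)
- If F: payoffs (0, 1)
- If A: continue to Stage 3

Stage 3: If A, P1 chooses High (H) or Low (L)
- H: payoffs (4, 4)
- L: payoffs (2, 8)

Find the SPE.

SPE: (E, A, H); Outcome (4, 4)

Work:
Stage 3: P1 chooses H (4 vs 2)
Stage 2: P2: F->1, A->4 (anticipating H). Choose A
Stage 1: P1: O->2, E->4 (anticipating A, H). Choose E
SPE path: E -> A -> H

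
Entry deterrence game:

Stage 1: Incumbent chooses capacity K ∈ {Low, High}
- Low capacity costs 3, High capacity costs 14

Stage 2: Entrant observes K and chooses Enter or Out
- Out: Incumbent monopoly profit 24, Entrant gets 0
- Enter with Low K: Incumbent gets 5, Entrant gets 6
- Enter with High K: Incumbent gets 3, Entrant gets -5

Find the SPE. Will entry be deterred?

SPE: (High, Enter|Low, Out|High); Entry deterred. Incumbent net profit = 10

Work:
After Low K: Entrant enters (6 > 0)
After High K: Entrant stays out (-5 < 0)
Incumbent: Low → 5−3=2, High → 24−14=10
Incumbent chooses High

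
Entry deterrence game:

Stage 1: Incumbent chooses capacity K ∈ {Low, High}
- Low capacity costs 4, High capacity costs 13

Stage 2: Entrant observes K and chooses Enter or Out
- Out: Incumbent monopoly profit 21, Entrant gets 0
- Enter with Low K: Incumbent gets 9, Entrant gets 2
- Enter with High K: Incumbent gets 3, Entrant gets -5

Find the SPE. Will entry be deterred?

SPE: (High, Enter|Low, Out|High); Entry deterred. Incumbent net profit = 8

Work:
After Low K: Entrant enters (2 > 0)
After High K: Entrant stays out (-5 < 0)
Incumbent: Low → 9−4=5, High → 21−13=8
Incumbent chooses High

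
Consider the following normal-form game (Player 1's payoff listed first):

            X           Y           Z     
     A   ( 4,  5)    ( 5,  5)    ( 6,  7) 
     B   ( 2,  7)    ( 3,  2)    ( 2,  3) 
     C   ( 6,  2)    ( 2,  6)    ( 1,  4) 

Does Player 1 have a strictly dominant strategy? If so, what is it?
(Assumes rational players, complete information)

No strictly dominant strategy exists for Player 1

Work:
A strategy strictly dominates another if it gives a strictly higher payoff against every opponent action. Compare each pair of P1's strategies column-by-column:
  A vs B: [4 vs 2, 5 vs 3, 6 vs 2] → A strictly dominates B
  A vs C: [4 vs 6, 5 vs 2, 6 vs 1] → A does not strictly dominate C (column X: 4 ≤ 6)
  B vs A: [2 vs 4, 3 vs 5, 2 vs 6] → B does not strictly dominate A (column X: 2 ≤ 4)
  B vs C: [2 vs 6, 3 vs 2, 2 vs 1] → B does not strictly dominate C (column X: 2 ≤ 6)
  C vs A: [6 vs 4, 2 vs 5, 1 vs 6] → C does not strictly dominate A (column Y: 2 ≤ 5)
  C vs B: [6 vs 2, 2 vs 3, 1 vs 2] → C does not strictly dominate B (column Y: 2 ≤ 3)
No single strategy strictly dominates all others → no strictly dominant strategy.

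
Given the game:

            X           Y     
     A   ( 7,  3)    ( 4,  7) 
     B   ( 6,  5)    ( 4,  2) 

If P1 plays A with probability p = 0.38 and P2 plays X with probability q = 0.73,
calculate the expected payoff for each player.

E[P1] = 5.7374, E[P2] = 4.1482

Work:
E[P1] = p·q·π₁(A,X) + p·(1-q)·π₁(A,Y) + (1-p)·q·π₁(B,X) + (1-p)·(1-q)·π₁(B,Y)
= 0.38·0.73·7 + 0.38·0.27·4 + 0.62·0.73·6 + 0.62·0.27·4
= 5.7374

E[P2] = 4.1482 (similar calculation)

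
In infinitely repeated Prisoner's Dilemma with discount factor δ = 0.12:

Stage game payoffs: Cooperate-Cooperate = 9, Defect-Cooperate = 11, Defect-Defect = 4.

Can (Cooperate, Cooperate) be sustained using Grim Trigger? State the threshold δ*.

δ* = 0.2857; since δ = 0.12 < 0.2857, cooperation cannot be sustained

Work:
For Grim Trigger:
Cooperate forever: 9/(1-δ)
Defect then punished: 11 + 4·δ/(1-δ)
Need: 9/(1-δ) ≥ 11 + 4·δ/(1-δ)
Solving: δ ≥ (T-R)/(T-P) = (11-9)/(11-4) = 0.2857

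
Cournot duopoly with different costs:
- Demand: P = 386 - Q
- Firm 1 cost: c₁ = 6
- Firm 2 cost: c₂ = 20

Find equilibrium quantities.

q₁* = 131.33, q₂* = 117.33

Work:
Reaction: q₁ = (386 - 6 - q₂)/2
Reaction: q₂ = (386 - 20 - q₁)/2
Solve simultaneously:
q₁* = (386 - 2×6 + 20)/3 = 131.33
q₂* = (386 - 2×20 + 6)/3 = 117.33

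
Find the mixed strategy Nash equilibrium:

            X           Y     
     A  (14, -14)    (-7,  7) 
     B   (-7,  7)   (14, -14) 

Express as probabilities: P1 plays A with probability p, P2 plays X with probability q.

p = 0.5, q = 0.5

Work:
Find probabilities that make opponent indifferent:
P2 chooses q to make P1 indifferent between A and B
P1 chooses p to make P2 indifferent between X and Y
Mixed NE: P1 plays (A: 0.5, B: 0.5), P2 plays (X: 0.5, Y: 0.5)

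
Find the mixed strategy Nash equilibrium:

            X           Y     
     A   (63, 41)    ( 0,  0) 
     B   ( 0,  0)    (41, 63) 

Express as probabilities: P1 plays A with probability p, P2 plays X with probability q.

p = 0.6058, q = 0.3942

Work:
Find probabilities that make opponent indifferent:
P2 chooses q to make P1 indifferent between A and B
P1 chooses p to make P2 indifferent between X and Y
Mixed NE: P1 plays (A: 0.6058, B: 0.3942), P2 plays (X: 0.3942, Y: 0.6058)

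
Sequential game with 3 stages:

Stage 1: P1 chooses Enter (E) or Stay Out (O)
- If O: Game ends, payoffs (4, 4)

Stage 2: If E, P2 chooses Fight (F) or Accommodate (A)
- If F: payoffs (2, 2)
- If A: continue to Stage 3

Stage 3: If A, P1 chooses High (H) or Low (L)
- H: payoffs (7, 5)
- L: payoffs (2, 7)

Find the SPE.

SPE: (E, A, H); Outcome (7, 5)

Work:
Stage 3: P1 chooses H (7 vs 2)
Stage 2: P2: F->2, A->5 (anticipating H). Choose A
Stage 1: P1: O->4, E->7 (anticipating A, H). Choose E
SPE path: E -> A -> H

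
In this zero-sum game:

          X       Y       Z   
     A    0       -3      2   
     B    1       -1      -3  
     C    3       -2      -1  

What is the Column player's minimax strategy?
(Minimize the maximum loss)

Column should play Y, value = -1

Work:
Column player minimizes Row's maximum payoff:
Column X: max payoff to Row = 3
Column Y: max payoff to Row = -1
Column Z: max payoff to Row = 2
Minimum is -1, achieved by column Y.
Minimax strategy: Y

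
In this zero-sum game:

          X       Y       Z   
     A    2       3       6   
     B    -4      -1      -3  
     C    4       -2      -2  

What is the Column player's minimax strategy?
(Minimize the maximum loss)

Column should play Y, value = 3

Work:
Column player minimizes Row's maximum payoff:
Column X: max payoff to Row = 4
Column Y: max payoff to Row = 3
Column Z: max payoff to Row = 6
Minimum is 3, achieved by column Y.
Minimax strategy: Y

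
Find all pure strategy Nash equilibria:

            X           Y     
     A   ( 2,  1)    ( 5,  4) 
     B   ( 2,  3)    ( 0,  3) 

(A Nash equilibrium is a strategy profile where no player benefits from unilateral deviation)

Nash equilibrium: (A, Y), (B, X)

Work:
Best responses:
  P1 vs X: payoffs [2, 2] → best response A/B (payoff 2)
  P1 vs Y: payoffs [5, 0] → best response A (payoff 5)
  P2 vs A: payoffs [1, 4] → best response Y (payoff 4)
  P2 vs B: payoffs [3, 3] → best response X/Y (payoff 3)
Mutual best responses: (A,Y), (B,X) → Nash equilibria.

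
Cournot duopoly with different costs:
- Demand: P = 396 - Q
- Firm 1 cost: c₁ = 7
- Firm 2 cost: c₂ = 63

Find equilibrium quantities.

q₁* = 148.33, q₂* = 92.33

Work:
Reaction: q₁ = (396 - 7 - q₂)/2
Reaction: q₂ = (396 - 63 - q₁)/2
Solve simultaneously:
q₁* = (396 - 2×7 + 63)/3 = 148.33
q₂* = (396 - 2×63 + 7)/3 = 92.33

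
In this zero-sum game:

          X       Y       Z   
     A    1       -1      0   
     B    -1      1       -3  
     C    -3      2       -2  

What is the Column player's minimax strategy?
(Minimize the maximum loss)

Column should play Z, value = 0

Work:
Column player minimizes Row's maximum payoff:
Column X: max payoff to Row = 1
Column Y: max payoff to Row = 2
Column Z: max payoff to Row = 0
Minimum is 0, achieved by column Z.
Minimax strategy: Z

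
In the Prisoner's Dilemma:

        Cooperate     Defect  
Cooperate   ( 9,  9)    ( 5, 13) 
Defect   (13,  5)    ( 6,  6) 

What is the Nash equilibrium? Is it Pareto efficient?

(Defect, Defect) is NE; not Pareto efficient

Work:
Defect dominates Cooperate for both players:
If P2 cooperates: Defect (13) > Cooperate (9)
If P2 defects: Defect (6) > Cooperate (5)
NE: (Defect, Defect) with payoff (6, 6)
But (Cooperate, Cooperate) = (9, 9) Pareto dominates (6, 6)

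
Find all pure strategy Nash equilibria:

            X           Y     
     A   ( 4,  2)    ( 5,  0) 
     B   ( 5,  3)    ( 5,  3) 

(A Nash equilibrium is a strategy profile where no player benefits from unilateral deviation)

Nash equilibrium: (B, X), (B, Y)

Work:
Best responses:
  P1 vs X: payoffs [4, 5] → best response B (payoff 5)
  P1 vs Y: payoffs [5, 5] → best response A/B (payoff 5)
  P2 vs A: payoffs [2, 0] → best response X (payoff 2)
  P2 vs B: payoffs [3, 3] → best response X/Y (payoff 3)
Mutual best responses: (B,X), (B,Y) → Nash equilibria.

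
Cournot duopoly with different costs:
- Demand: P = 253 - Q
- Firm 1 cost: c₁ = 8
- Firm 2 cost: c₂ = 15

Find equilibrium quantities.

q₁* = 84.0, q₂* = 77.0

Work:
Reaction: q₁ = (253 - 8 - q₂)/2
Reaction: q₂ = (253 - 15 - q₁)/2
Solve simultaneously:
q₁* = (253 - 2×8 + 15)/3 = 84.0
q₂* = (253 - 2×15 + 8)/3 = 77.0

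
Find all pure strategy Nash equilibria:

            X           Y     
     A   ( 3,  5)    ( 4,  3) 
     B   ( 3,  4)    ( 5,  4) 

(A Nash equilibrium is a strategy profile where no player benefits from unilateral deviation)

Nash equilibrium: (A, X), (B, X), (B, Y)

Work:
Best responses:
  P1 vs X: payoffs [3, 3] → best response A/B (payoff 3)
  P1 vs Y: payoffs [4, 5] → best response B (payoff 5)
  P2 vs A: payoffs [5, 3] → best response X (payoff 5)
  P2 vs B: payoffs [4, 4] → best response X/Y (payoff 4)
Mutual best responses: (A,X), (B,X), (B,Y) → Nash equilibria.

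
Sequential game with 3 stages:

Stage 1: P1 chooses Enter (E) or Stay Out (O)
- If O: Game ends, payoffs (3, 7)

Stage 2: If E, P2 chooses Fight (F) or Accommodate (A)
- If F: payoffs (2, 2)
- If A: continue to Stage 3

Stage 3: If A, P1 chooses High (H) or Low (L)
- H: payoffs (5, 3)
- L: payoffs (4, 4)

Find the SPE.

SPE: (E, A, H); Outcome (5, 3)

Work:
Stage 3: P1 chooses H (5 vs 4)
Stage 2: P2: F->2, A->3 (anticipating H). Choose A
Stage 1: P1: O->3, E->5 (anticipating A, H). Choose E
SPE path: E -> A -> H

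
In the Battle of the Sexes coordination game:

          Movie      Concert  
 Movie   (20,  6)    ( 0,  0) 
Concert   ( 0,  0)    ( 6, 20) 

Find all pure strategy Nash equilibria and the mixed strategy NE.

Pure NE: (Movie, Movie) and (Concert, Concert); Mixed NE: p = 0.7692, q = 0.2308

Work:
Check pure NE:
(Movie, Movie): (20, 6) - no unilateral deviation beneficial
(Concert, Concert): (6, 20) - no unilateral deviation beneficial
Mixed NE: P1 plays Movie with p = 0.7692, P2 plays Movie with q = 0.2308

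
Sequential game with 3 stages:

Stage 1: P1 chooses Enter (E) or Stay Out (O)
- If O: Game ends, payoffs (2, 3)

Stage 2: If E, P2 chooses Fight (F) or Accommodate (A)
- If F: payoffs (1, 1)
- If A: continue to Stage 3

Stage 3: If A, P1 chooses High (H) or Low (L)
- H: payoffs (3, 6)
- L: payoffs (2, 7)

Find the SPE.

SPE: (E, A, H); Outcome (3, 6)

Work:
Stage 3: P1 chooses H (3 vs 2)
Stage 2: P2: F->1, A->6 (anticipating H). Choose A
Stage 1: P1: O->2, E->3 (anticipating A, H). Choose E
SPE path: E -> A -> H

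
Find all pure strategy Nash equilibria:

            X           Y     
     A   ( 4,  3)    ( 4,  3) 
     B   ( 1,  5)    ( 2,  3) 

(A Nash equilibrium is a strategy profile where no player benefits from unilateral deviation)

Nash equilibrium: (A, X), (A, Y)

Work:
Best responses:
  P1 vs X: payoffs [4, 1] → best response A (payoff 4)
  P1 vs Y: payoffs [4, 2] → best response A (payoff 4)
  P2 vs A: payoffs [3, 3] → best response X/Y (payoff 3)
  P2 vs B: payoffs [5, 3] → best response X (payoff 5)
Mutual best responses: (A,X), (A,Y) → Nash equilibria.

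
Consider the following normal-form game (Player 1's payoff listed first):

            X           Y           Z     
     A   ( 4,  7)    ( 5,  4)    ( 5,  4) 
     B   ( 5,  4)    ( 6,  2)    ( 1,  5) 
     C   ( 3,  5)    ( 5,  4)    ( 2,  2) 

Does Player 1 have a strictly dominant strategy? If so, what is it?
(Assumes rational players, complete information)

No strictly dominant strategy exists for Player 1

Work:
A strategy strictly dominates another if it gives a strictly higher payoff against every opponent action. Compare each pair of P1's strategies column-by-column:
  A vs B: [4 vs 5, 5 vs 6, 5 vs 1] → A does not strictly dominate B (column X: 4 ≤ 5)
  A vs C: [4 vs 3, 5 vs 5, 5 vs 2] → A does not strictly dominate C (column Y: 5 ≤ 5)
  B vs A: [5 vs 4, 6 vs 5, 1 vs 5] → B does not strictly dominate A (column Z: 1 ≤ 5)
  B vs C: [5 vs 3, 6 vs 5, 1 vs 2] → B does not strictly dominate C (column Z: 1 ≤ 2)
  C vs A: [3 vs 4, 5 vs 5, 2 vs 5] → C does not strictly dominate A (column X: 3 ≤ 4)
  C vs B: [3 vs 5, 5 vs 6, 2 vs 1] → C does not strictly dominate B (column X: 3 ≤ 5)
No single strategy strictly dominates all others → no strictly dominant strategy.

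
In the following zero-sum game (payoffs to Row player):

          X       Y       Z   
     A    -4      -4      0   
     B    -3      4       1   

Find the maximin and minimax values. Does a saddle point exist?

Maximin = -3, Minimax = -3, Saddle: True

Work:
Row minimums: [-4, -3] → maximin = -3
Column maximums: [-3, 4, 1] → minimax = -3
Saddle point exists! Game value = -3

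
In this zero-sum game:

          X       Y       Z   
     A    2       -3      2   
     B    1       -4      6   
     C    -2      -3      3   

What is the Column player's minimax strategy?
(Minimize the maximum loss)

Column should play Y, value = -3

Work:
Column player minimizes Row's maximum payoff:
Column X: max payoff to Row = 2
Column Y: max payoff to Row = -3
Column Z: max payoff to Row = 6
Minimum is -3, achieved by column Y.
Minimax strategy: Y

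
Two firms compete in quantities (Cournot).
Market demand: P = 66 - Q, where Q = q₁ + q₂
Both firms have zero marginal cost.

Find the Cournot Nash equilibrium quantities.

q₁* = q₂* = 22.0; P* = 22.0

Work:
Profit: π_i = P·q_i = (a - q_i - q_j)·q_i
FOC: ∂π_i/∂q_i = a - 2q_i - q_j = 0
Reaction function: q_i = (66 - q_j)/2
Symmetry: q* = 66/3 = 22.0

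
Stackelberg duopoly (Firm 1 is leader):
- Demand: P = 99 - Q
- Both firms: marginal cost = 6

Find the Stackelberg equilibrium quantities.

q₁* (leader) = 46.5, q₂* (follower) = 23.25

Work:
Follower's reaction: q₂ = (a - c - q₁)/2
Leader substitutes: π₁ = q₁·(a - q₁ - (a-c-q₁)/2 - c)
FOC: q₁* = (99 - 6)/2 = 46.50
Then: q₂* = (99 - 6 - 46.5)/2 = 23.25
Leader has first-mover advantage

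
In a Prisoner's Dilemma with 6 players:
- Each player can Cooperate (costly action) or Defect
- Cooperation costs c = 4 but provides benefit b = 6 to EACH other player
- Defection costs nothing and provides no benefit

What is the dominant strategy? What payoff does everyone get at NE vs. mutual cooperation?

Dominant: Defect; NE payoff = 0; Coop payoff = 26

Work:
Defect dominates (saves cost c = 4, benefit to others is external)
NE: All defect → everyone gets 0
If all cooperate: each receives (5)×6 - 4 = 26
Social dilemma: 26 > 0 but NE gives 0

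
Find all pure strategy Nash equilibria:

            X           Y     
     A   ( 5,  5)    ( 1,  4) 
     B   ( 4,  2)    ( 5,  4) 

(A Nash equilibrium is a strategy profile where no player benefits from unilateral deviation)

Nash equilibrium: (A, X), (B, Y)

Work:
Best responses:
  P1 vs X: payoffs [5, 4] → best response A (payoff 5)
  P1 vs Y: payoffs [1, 5] → best response B (payoff 5)
  P2 vs A: payoffs [5, 4] → best response X (payoff 5)
  P2 vs B: payoffs [2, 4] → best response Y (payoff 4)
Mutual best responses: (A,X), (B,Y) → Nash equilibria.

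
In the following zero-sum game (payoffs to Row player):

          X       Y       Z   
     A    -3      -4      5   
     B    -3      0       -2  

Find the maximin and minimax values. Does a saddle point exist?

Maximin = -3, Minimax = -3, Saddle: True

Work:
Row minimums: [-4, -3] → maximin = -3
Column maximums: [-3, 0, 5] → minimax = -3
Saddle point exists! Game value = -3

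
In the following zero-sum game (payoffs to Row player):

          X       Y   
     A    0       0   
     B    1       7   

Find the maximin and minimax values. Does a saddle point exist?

Maximin = 1, Minimax = 1, Saddle: True

Work:
Row minimums: [0, 1] → maximin = 1
Column maximums: [1, 7] → minimax = 1
Saddle point exists! Game value = 1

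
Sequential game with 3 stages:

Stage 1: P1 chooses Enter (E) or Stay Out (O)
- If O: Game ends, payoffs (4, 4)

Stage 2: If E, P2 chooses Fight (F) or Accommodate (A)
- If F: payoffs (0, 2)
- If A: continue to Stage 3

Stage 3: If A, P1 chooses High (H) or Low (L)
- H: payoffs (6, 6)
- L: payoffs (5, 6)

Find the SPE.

SPE: (E, A, H); Outcome (6, 6)

Work:
Stage 3: P1 chooses H (6 vs 5)
Stage 2: P2: F->2, A->6 (anticipating H). Choose A
Stage 1: P1: O->4, E->6 (anticipating A, H). Choose E
SPE path: E -> A -> H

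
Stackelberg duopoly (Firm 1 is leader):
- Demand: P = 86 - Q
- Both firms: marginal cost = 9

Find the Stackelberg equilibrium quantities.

q₁* (leader) = 38.5, q₂* (follower) = 19.25

Work:
Follower's reaction: q₂ = (a - c - q₁)/2
Leader substitutes: π₁ = q₁·(a - q₁ - (a-c-q₁)/2 - c)
FOC: q₁* = (86 - 9)/2 = 38.50
Then: q₂* = (86 - 9 - 38.5)/2 = 19.25
Leader has first-mover advantage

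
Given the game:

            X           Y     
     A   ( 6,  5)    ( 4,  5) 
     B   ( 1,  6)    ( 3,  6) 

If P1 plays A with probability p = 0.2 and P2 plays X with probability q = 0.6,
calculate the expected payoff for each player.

E[P1] = 2.48, E[P2] = 5.8

Work:
E[P1] = p·q·π₁(A,X) + p·(1-q)·π₁(A,Y) + (1-p)·q·π₁(B,X) + (1-p)·(1-q)·π₁(B,Y)
= 0.2·0.6·6 + 0.2·0.4·4 + 0.8·0.6·1 + 0.8·0.4·3
= 2.48

E[P2] = 5.8 (similar calculation)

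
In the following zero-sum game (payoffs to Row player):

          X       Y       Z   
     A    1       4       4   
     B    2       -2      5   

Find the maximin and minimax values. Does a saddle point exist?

Maximin = 1, Minimax = 2, Saddle: False

Work:
Row minimums: [1, -2] → maximin = 1
Column maximums: [2, 4, 5] → minimax = 2
No saddle point (maximin ≠ minimax). Mixed strategy needed.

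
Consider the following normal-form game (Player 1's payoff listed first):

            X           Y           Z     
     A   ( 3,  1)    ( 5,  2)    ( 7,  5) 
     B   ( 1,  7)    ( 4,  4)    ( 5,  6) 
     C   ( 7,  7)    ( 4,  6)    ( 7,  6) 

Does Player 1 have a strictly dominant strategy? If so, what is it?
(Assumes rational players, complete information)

No strictly dominant strategy exists for Player 1

Work:
A strategy strictly dominates another if it gives a strictly higher payoff against every opponent action. Compare each pair of P1's strategies column-by-column:
  A vs B: [3 vs 1, 5 vs 4, 7 vs 5] → A strictly dominates B
  A vs C: [3 vs 7, 5 vs 4, 7 vs 7] → A does not strictly dominate C (column X: 3 ≤ 7)
  B vs A: [1 vs 3, 4 vs 5, 5 vs 7] → B does not strictly dominate A (column X: 1 ≤ 3)
  B vs C: [1 vs 7, 4 vs 4, 5 vs 7] → B does not strictly dominate C (column X: 1 ≤ 7)
  C vs A: [7 vs 3, 4 vs 5, 7 vs 7] → C does not strictly dominate A (column Y: 4 ≤ 5)
  C vs B: [7 vs 1, 4 vs 4, 7 vs 5] → C does not strictly dominate B (column Y: 4 ≤ 4)
No single strategy strictly dominates all others → no strictly dominant strategy.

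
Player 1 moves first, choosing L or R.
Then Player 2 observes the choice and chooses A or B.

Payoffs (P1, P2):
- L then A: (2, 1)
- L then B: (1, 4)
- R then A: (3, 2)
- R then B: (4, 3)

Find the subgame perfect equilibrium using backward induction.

P1 plays R, P2 plays B after L and B after R; Payoff (4, 3)

Work:
Backward induction:
After L: P2 chooses B → P1 gets 1
After R: P2 chooses B → P1 gets 4
P1 chooses R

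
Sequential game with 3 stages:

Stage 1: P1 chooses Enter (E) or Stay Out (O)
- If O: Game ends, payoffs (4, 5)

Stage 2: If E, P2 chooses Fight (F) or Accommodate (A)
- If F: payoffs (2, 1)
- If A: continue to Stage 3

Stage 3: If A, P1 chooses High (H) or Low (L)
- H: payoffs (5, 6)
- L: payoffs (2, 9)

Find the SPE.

SPE: (E, A, H); Outcome (5, 6)

Work:
Stage 3: P1 chooses H (5 vs 2)
Stage 2: P2: F->1, A->6 (anticipating H). Choose A
Stage 1: P1: O->4, E->5 (anticipating A, H). Choose E
SPE path: E -> A -> H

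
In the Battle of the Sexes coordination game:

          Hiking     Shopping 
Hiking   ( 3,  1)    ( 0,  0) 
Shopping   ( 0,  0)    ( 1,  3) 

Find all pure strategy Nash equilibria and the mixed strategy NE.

Pure NE: (Hiking, Hiking) and (Shopping, Shopping); Mixed NE: p = 0.75, q = 0.25

Work:
Check pure NE:
(Hiking, Hiking): (3, 1) - no unilateral deviation beneficial
(Shopping, Shopping): (1, 3) - no unilateral deviation beneficial
Mixed NE: P1 plays Hiking with p = 0.75, P2 plays Hiking with q = 0.25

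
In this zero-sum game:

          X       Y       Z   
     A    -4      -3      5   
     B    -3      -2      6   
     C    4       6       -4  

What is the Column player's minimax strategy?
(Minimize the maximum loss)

Column should play X, value = 4

Work:
Column player minimizes Row's maximum payoff:
Column X: max payoff to Row = 4
Column Y: max payoff to Row = 6
Column Z: max payoff to Row = 6
Minimum is 4, achieved by column X.
Minimax strategy: X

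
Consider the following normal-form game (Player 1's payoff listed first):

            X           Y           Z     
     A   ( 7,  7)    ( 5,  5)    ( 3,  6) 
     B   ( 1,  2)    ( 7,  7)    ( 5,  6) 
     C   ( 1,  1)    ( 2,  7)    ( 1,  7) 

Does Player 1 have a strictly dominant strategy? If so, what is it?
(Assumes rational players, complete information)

No strictly dominant strategy exists for Player 1

Work:
A strategy strictly dominates another if it gives a strictly higher payoff against every opponent action. Compare each pair of P1's strategies column-by-column:
  A vs B: [7 vs 1, 5 vs 7, 3 vs 5] → A does not strictly dominate B (column Y: 5 ≤ 7)
  A vs C: [7 vs 1, 5 vs 2, 3 vs 1] → A strictly dominates C
  B vs A: [1 vs 7, 7 vs 5, 5 vs 3] → B does not strictly dominate A (column X: 1 ≤ 7)
  B vs C: [1 vs 1, 7 vs 2, 5 vs 1] → B does not strictly dominate C (column X: 1 ≤ 1)
  C vs A: [1 vs 7, 2 vs 5, 1 vs 3] → C does not strictly dominate A (column X: 1 ≤ 7)
  C vs B: [1 vs 1, 2 vs 7, 1 vs 5] → C does not strictly dominate B (column X: 1 ≤ 1)
No single strategy strictly dominates all others → no strictly dominant strategy.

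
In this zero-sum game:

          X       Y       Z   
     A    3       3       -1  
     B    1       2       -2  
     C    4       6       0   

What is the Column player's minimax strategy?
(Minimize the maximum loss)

Column should play Z, value = 0

Work:
Column player minimizes Row's maximum payoff:
Column X: max payoff to Row = 4
Column Y: max payoff to Row = 6
Column Z: max payoff to Row = 0
Minimum is 0, achieved by column Z.
Minimax strategy: Z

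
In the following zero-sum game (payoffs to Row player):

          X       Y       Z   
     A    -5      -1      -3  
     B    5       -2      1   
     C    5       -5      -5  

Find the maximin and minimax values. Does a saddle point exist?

Maximin = -2, Minimax = -1, Saddle: False

Work:
Row minimums: [-5, -2, -5] → maximin = -2
Column maximums: [5, -1, 1] → minimax = -1
No saddle point (maximin ≠ minimax). Mixed strategy needed.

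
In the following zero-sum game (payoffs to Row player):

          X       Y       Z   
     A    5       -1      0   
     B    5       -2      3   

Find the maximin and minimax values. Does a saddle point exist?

Maximin = -1, Minimax = -1, Saddle: True

Work:
Row minimums: [-1, -2] → maximin = -1
Column maximums: [5, -1, 3] → minimax = -1
Saddle point exists! Game value = -1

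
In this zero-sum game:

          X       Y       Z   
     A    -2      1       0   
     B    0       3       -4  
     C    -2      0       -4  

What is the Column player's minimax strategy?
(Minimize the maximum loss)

Column should play X or Z (all achieve the minimum), value = 0

Work:
Column player minimizes Row's maximum payoff:
Column X: max payoff to Row = 0
Column Y: max payoff to Row = 3
Column Z: max payoff to Row = 0
Minimum is 0, achieved by columns X, Z (tied).
Each of X or Z is a minimax strategy.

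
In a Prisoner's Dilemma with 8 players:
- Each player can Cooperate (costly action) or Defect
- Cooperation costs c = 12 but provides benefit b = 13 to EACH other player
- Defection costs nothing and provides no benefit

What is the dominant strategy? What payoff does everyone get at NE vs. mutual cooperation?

Dominant: Defect; NE payoff = 0; Coop payoff = 79

Work:
Defect dominates (saves cost c = 12, benefit to others is external)
NE: All defect → everyone gets 0
If all cooperate: each receives (7)×13 - 12 = 79
Social dilemma: 79 > 0 but NE gives 0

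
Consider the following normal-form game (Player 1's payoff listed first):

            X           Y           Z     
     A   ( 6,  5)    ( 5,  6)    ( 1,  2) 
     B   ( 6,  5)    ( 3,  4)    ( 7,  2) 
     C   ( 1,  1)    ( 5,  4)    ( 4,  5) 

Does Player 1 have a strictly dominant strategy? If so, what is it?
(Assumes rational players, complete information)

No strictly dominant strategy exists for Player 1

Work:
A strategy strictly dominates another if it gives a strictly higher payoff against every opponent action. Compare each pair of P1's strategies column-by-column:
  A vs B: [6 vs 6, 5 vs 3, 1 vs 7] → A does not strictly dominate B (column X: 6 ≤ 6)
  A vs C: [6 vs 1, 5 vs 5, 1 vs 4] → A does not strictly dominate C (column Y: 5 ≤ 5)
  B vs A: [6 vs 6, 3 vs 5, 7 vs 1] → B does not strictly dominate A (column X: 6 ≤ 6)
  B vs C: [6 vs 1, 3 vs 5, 7 vs 4] → B does not strictly dominate C (column Y: 3 ≤ 5)
  C vs A: [1 vs 6, 5 vs 5, 4 vs 1] → C does not strictly dominate A (column X: 1 ≤ 6)
  C vs B: [1 vs 6, 5 vs 3, 4 vs 7] → C does not strictly dominate B (column X: 1 ≤ 6)
No single strategy strictly dominates all others → no strictly dominant strategy.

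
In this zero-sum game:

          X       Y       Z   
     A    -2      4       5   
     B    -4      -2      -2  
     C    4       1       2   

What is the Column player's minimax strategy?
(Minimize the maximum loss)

Column should play X or Y (all achieve the minimum), value = 4

Work:
Column player minimizes Row's maximum payoff:
Column X: max payoff to Row = 4
Column Y: max payoff to Row = 4
Column Z: max payoff to Row = 5
Minimum is 4, achieved by columns X, Y (tied).
Each of X or Y is a minimax strategy.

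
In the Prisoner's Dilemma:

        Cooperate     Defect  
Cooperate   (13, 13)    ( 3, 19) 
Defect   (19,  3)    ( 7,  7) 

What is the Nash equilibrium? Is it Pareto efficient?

(Defect, Defect) is NE; not Pareto efficient

Work:
Defect dominates Cooperate for both players:
If P2 cooperates: Defect (19) > Cooperate (13)
If P2 defects: Defect (7) > Cooperate (3)
NE: (Defect, Defect) with payoff (7, 7)
But (Cooperate, Cooperate) = (13, 13) Pareto dominates (7, 7)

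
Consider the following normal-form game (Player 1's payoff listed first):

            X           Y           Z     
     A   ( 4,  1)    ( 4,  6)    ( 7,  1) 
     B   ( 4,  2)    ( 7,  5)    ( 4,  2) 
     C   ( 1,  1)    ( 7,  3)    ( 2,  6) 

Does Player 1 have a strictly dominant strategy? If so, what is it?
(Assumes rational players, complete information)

No strictly dominant strategy exists for Player 1

Work:
A strategy strictly dominates another if it gives a strictly higher payoff against every opponent action. Compare each pair of P1's strategies column-by-column:
  A vs B: [4 vs 4, 4 vs 7, 7 vs 4] → A does not strictly dominate B (column X: 4 ≤ 4)
  A vs C: [4 vs 1, 4 vs 7, 7 vs 2] → A does not strictly dominate C (column Y: 4 ≤ 7)
  B vs A: [4 vs 4, 7 vs 4, 4 vs 7] → B does not strictly dominate A (column X: 4 ≤ 4)
  B vs C: [4 vs 1, 7 vs 7, 4 vs 2] → B does not strictly dominate C (column Y: 7 ≤ 7)
  C vs A: [1 vs 4, 7 vs 4, 2 vs 7] → C does not strictly dominate A (column X: 1 ≤ 4)
  C vs B: [1 vs 4, 7 vs 7, 2 vs 4] → C does not strictly dominate B (column X: 1 ≤ 4)
No single strategy strictly dominates all others → no strictly dominant strategy.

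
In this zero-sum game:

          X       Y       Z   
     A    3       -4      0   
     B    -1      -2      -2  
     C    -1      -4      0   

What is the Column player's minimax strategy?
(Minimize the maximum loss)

Column should play Y, value = -2

Work:
Column player minimizes Row's maximum payoff:
Column X: max payoff to Row = 3
Column Y: max payoff to Row = -2
Column Z: max payoff to Row = 0
Minimum is -2, achieved by column Y.
Minimax strategy: Y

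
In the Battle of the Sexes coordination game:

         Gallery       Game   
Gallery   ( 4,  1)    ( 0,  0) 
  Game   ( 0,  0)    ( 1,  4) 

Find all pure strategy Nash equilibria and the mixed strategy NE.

Pure NE: (Gallery, Gallery) and (Game, Game); Mixed NE: p = 0.8, q = 0.2

Work:
Check pure NE:
(Gallery, Gallery): (4, 1) - no unilateral deviation beneficial
(Game, Game): (1, 4) - no unilateral deviation beneficial
Mixed NE: P1 plays Gallery with p = 0.8, P2 plays Gallery with q = 0.2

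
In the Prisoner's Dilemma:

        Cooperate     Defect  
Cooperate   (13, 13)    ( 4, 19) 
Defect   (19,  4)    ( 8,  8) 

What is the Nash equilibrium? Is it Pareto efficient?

(Defect, Defect) is NE; not Pareto efficient

Work:
Defect dominates Cooperate for both players:
If P2 cooperates: Defect (19) > Cooperate (13)
If P2 defects: Defect (8) > Cooperate (4)
NE: (Defect, Defect) with payoff (8, 8)
But (Cooperate, Cooperate) = (13, 13) Pareto dominates (8, 8)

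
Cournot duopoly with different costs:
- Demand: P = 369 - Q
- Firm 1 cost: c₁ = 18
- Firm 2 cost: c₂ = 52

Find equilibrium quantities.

q₁* = 128.33, q₂* = 94.33

Work:
Reaction: q₁ = (369 - 18 - q₂)/2
Reaction: q₂ = (369 - 52 - q₁)/2
Solve simultaneously:
q₁* = (369 - 2×18 + 52)/3 = 128.33
q₂* = (369 - 2×52 + 18)/3 = 94.33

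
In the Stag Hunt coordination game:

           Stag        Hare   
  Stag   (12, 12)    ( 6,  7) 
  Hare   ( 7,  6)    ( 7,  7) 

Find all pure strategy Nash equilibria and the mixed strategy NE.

Pure NE: (Stag, Stag) and (Hare, Hare); Mixed NE: p = 0.1667, q = 0.1667

Work:
Check pure NE:
(Stag, Stag): (12, 12) - no unilateral deviation beneficial
(Hare, Hare): (7, 7) - no unilateral deviation beneficial
Mixed NE: P1 plays Stag with p = 0.1667, P2 plays Stag with q = 0.1667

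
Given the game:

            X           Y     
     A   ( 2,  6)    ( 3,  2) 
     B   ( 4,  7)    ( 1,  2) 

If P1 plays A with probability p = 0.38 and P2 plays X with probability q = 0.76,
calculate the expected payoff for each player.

E[P1] = 2.8848, E[P2] = 5.5112

Work:
E[P1] = p·q·π₁(A,X) + p·(1-q)·π₁(A,Y) + (1-p)·q·π₁(B,X) + (1-p)·(1-q)·π₁(B,Y)
= 0.38·0.76·2 + 0.38·0.24·3 + 0.62·0.76·4 + 0.62·0.24·1
= 2.8848

E[P2] = 5.5112 (similar calculation)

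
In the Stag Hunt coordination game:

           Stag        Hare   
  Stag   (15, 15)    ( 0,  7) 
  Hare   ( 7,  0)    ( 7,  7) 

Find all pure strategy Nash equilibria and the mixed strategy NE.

Pure NE: (Stag, Stag) and (Hare, Hare); Mixed NE: p = 0.4667, q = 0.4667

Work:
Check pure NE:
(Stag, Stag): (15, 15) - no unilateral deviation beneficial
(Hare, Hare): (7, 7) - no unilateral deviation beneficial
Mixed NE: P1 plays Stag with p = 0.4667, P2 plays Stag with q = 0.4667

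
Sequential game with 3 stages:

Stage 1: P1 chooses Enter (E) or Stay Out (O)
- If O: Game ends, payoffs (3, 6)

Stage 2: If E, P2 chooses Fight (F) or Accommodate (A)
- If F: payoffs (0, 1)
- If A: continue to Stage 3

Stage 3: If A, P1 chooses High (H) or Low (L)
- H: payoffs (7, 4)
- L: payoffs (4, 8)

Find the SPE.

SPE: (E, A, H); Outcome (7, 4)

Work:
Stage 3: P1 chooses H (7 vs 4)
Stage 2: P2: F->1, A->4 (anticipating H). Choose A
Stage 1: P1: O->3, E->7 (anticipating A, H). Choose E
SPE path: E -> A -> H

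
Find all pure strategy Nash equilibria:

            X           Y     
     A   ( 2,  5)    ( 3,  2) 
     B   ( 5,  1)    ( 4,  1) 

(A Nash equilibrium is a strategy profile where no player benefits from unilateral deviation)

Nash equilibrium: (B, X), (B, Y)

Work:
Best responses:
  P1 vs X: payoffs [2, 5] → best response B (payoff 5)
  P1 vs Y: payoffs [3, 4] → best response B (payoff 4)
  P2 vs A: payoffs [5, 2] → best response X (payoff 5)
  P2 vs B: payoffs [1, 1] → best response X/Y (payoff 1)
Mutual best responses: (B,X), (B,Y) → Nash equilibria.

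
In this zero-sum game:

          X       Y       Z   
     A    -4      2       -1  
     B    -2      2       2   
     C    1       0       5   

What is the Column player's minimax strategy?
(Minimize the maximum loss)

Column should play X, value = 1

Work:
Column player minimizes Row's maximum payoff:
Column X: max payoff to Row = 1
Column Y: max payoff to Row = 2
Column Z: max payoff to Row = 5
Minimum is 1, achieved by column X.
Minimax strategy: X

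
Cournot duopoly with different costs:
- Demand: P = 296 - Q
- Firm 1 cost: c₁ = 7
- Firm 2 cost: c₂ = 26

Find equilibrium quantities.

q₁* = 102.67, q₂* = 83.67

Work:
Reaction: q₁ = (296 - 7 - q₂)/2
Reaction: q₂ = (296 - 26 - q₁)/2
Solve simultaneously:
q₁* = (296 - 2×7 + 26)/3 = 102.67
q₂* = (296 - 2×26 + 7)/3 = 83.67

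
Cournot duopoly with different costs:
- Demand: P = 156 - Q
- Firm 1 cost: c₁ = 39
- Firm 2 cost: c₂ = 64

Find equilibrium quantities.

q₁* = 47.33, q₂* = 22.33

Work:
Reaction: q₁ = (156 - 39 - q₂)/2
Reaction: q₂ = (156 - 64 - q₁)/2
Solve simultaneously:
q₁* = (156 - 2×39 + 64)/3 = 47.33
q₂* = (156 - 2×64 + 39)/3 = 22.33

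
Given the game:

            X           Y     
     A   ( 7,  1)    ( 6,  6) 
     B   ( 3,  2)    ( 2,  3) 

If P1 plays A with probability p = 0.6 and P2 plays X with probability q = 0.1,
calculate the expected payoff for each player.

E[P1] = 4.5, E[P2] = 4.46

Work:
E[P1] = p·q·π₁(A,X) + p·(1-q)·π₁(A,Y) + (1-p)·q·π₁(B,X) + (1-p)·(1-q)·π₁(B,Y)
= 0.6·0.1·7 + 0.6·0.9·6 + 0.4·0.1·3 + 0.4·0.9·2
= 4.5

E[P2] = 4.46 (similar calculation)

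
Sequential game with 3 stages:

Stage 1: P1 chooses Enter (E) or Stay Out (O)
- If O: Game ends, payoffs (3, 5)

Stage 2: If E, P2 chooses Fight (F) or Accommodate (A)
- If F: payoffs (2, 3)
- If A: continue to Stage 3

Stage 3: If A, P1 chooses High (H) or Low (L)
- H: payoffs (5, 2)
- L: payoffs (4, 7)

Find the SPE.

SPE: (O, F, H); Outcome (3, 5)

Work:
Stage 3: P1 chooses H (5 vs 4)
Stage 2: P2: F->3, A->2 (anticipating H). Choose F
Stage 1: P1: O->3, E->2 (anticipating F, H). Choose O
SPE path: O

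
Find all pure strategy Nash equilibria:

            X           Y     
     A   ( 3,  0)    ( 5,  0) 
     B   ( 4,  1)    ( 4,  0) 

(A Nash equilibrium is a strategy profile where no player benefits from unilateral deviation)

Nash equilibrium: (A, Y), (B, X)

Work:
Best responses:
  P1 vs X: payoffs [3, 4] → best response B (payoff 4)
  P1 vs Y: payoffs [5, 4] → best response A (payoff 5)
  P2 vs A: payoffs [0, 0] → best response X/Y (payoff 0)
  P2 vs B: payoffs [1, 0] → best response X (payoff 1)
Mutual best responses: (A,Y), (B,X) → Nash equilibria.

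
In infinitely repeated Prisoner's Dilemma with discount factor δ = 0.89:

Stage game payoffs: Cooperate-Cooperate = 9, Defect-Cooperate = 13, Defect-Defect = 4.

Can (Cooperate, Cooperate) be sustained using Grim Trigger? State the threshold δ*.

δ* = 0.4444; since δ = 0.89 ≥ 0.4444, cooperation can be sustained

Work:
For Grim Trigger:
Cooperate forever: 9/(1-δ)
Defect then punished: 13 + 4·δ/(1-δ)
Need: 9/(1-δ) ≥ 13 + 4·δ/(1-δ)
Solving: δ ≥ (T-R)/(T-P) = (13-9)/(13-4) = 0.4444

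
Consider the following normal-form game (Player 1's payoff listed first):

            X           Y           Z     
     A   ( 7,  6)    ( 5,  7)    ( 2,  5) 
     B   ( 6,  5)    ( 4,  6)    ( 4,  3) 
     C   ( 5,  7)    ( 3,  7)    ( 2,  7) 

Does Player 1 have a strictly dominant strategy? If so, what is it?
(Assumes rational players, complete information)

No strictly dominant strategy exists for Player 1

Work:
A strategy strictly dominates another if it gives a strictly higher payoff against every opponent action. Compare each pair of P1's strategies column-by-column:
  A vs B: [7 vs 6, 5 vs 4, 2 vs 4] → A does not strictly dominate B (column Z: 2 ≤ 4)
  A vs C: [7 vs 5, 5 vs 3, 2 vs 2] → A does not strictly dominate C (column Z: 2 ≤ 2)
  B vs A: [6 vs 7, 4 vs 5, 4 vs 2] → B does not strictly dominate A (column X: 6 ≤ 7)
  B vs C: [6 vs 5, 4 vs 3, 4 vs 2] → B strictly dominates C
  C vs A: [5 vs 7, 3 vs 5, 2 vs 2] → C does not strictly dominate A (column X: 5 ≤ 7)
  C vs B: [5 vs 6, 3 vs 4, 2 vs 4] → C does not strictly dominate B (column X: 5 ≤ 6)
No single strategy strictly dominates all others → no strictly dominant strategy.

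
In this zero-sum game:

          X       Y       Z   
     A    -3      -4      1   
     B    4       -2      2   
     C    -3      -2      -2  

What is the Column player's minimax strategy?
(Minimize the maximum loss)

Column should play Y, value = -2

Work:
Column player minimizes Row's maximum payoff:
Column X: max payoff to Row = 4
Column Y: max payoff to Row = -2
Column Z: max payoff to Row = 2
Minimum is -2, achieved by column Y.
Minimax strategy: Y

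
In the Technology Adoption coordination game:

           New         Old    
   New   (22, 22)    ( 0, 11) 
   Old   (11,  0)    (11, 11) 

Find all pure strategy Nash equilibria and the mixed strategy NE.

Pure NE: (New, New) and (Old, Old); Mixed NE: p = 0.5, q = 0.5

Work:
Check pure NE:
(New, New): (22, 22) - no unilateral deviation beneficial
(Old, Old): (11, 11) - no unilateral deviation beneficial
Mixed NE: P1 plays New with p = 0.5, P2 plays New with q = 0.5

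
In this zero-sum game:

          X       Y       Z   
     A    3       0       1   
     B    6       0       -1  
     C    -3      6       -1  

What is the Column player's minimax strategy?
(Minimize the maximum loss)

Column should play Z, value = 1

Work:
Column player minimizes Row's maximum payoff:
Column X: max payoff to Row = 6
Column Y: max payoff to Row = 6
Column Z: max payoff to Row = 1
Minimum is 1, achieved by column Z.
Minimax strategy: Z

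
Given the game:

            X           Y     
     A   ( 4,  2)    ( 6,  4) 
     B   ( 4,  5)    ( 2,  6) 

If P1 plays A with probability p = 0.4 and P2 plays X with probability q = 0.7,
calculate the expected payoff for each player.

E[P1] = 3.88, E[P2] = 4.22

Work:
E[P1] = p·q·π₁(A,X) + p·(1-q)·π₁(A,Y) + (1-p)·q·π₁(B,X) + (1-p)·(1-q)·π₁(B,Y)
= 0.4·0.7·4 + 0.4·0.3·6 + 0.6·0.7·4 + 0.6·0.3·2
= 3.88

E[P2] = 4.22 (similar calculation)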